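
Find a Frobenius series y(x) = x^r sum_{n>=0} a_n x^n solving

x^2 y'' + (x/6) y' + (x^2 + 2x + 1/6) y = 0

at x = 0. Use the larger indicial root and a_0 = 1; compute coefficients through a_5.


Write in Frobenius form y'' + (p(x)/x) y' + (q(x)/x^2) y = 0:
  p(x) = 1/6,  q(x) = x^2 + 2x + 1/6.
Indicial equation: r(r-1) + (1/6) r + (1/6) = 0 -> roots r_1 = 1/2, r_2 = 1/3.
Take r = r_1 = 1/2. Let y(x) = x^r sum_{n>=0} a_n x^n with a_0 = 1.
Substitute y = x^r sum a_n x^n and match x^{r+n}. The recurrence is
  D(n) a_n + 2 a_{n-1} + 1 a_{n-2} = 0,  where D(n) = (r+n)(r+n-1) + (1/6)(r+n) + (1/6).
  a_n = [-2 a_{n-1} - 1 a_{n-2}] / D(n).
Since the indicial polynomial factors as (r - r_1)(r - r_2), D(n) = (r_1 + n - r_1)(r_1 + n - r_2) = n(n + 1/6).
Evaluating step by step (a_0 = 1):
  n = 1: D(1) = 1(1 + 1/6) = 7/6; numerator = -2(1) = -2; a_1 = (-2)/(7/6) = -12/7
  n = 2: D(2) = 2(2 + 1/6) = 13/3; numerator = -2(-12/7) - 1(1) = 17/7; a_2 = (17/7)/(13/3) = 51/91
  n = 3: D(3) = 3(3 + 1/6) = 19/2; numerator = -2(51/91) - 1(-12/7) = 54/91; a_3 = (54/91)/(19/2) = 108/1729
  n = 4: D(4) = 4(4 + 1/6) = 50/3; numerator = -2(108/1729) - 1(51/91) = -1185/1729; a_4 = (-1185/1729)/(50/3) = -711/17290
  n = 5: D(5) = 5(5 + 1/6) = 155/6; numerator = -2(-711/17290) - 1(108/1729) = 9/455; a_5 = (9/455)/(155/6) = 54/70525

r = 1/2; a_0 = 1; a_1 = -12/7; a_2 = 51/91; a_3 = 108/1729; a_4 = -711/17290; a_5 = 54/70525


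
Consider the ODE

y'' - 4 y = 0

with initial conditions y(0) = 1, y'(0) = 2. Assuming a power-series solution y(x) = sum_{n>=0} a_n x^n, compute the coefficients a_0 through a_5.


Ansatz: y(x) = sum_{n>=0} a_n x^n, so y'(x) = sum_{n>=1} n a_n x^(n-1) and y''(x) = sum_{n>=2} n(n-1) a_n x^(n-2).
Substitute into P(x) y'' + Q(x) y' + R(x) y = 0 with P(x) = 1, Q(x) = 0, R(x) = -4, and match powers of x.
Initial conditions: a_0 = 1, a_1 = 2.
Setting the coefficient of each power of x to zero and solving order by order (substituting the coefficients already found):
  x^0: 2 a_2 - 4 a_0 = 0  ->  2 a_2 = 4 a_0 = 4  ->  a_2 = 2
  x^1: 6 a_3 - 4 a_1 = 0  ->  6 a_3 = 4 a_1 = 8  ->  a_3 = 4/3
  x^2: 12 a_4 - 4 a_2 = 0  ->  12 a_4 = 4 a_2 = 8  ->  a_4 = 2/3
  x^3: 20 a_5 - 4 a_3 = 0  ->  20 a_5 = 4 a_3 = 16/3  ->  a_5 = 4/15
Truncated series: y(x) = 1 + 2 x + 2 x^2 + (4/3) x^3 + (2/3) x^4 + (4/15) x^5 + O(x^6).

a_0 = 1; a_1 = 2; a_2 = 2; a_3 = 4/3; a_4 = 2/3; a_5 = 4/15


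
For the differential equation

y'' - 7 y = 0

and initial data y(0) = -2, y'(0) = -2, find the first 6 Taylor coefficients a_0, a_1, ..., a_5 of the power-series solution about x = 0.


Ansatz: y(x) = sum_{n>=0} a_n x^n, so y'(x) = sum_{n>=1} n a_n x^(n-1) and y''(x) = sum_{n>=2} n(n-1) a_n x^(n-2).
Substitute into P(x) y'' + Q(x) y' + R(x) y = 0 with P(x) = 1, Q(x) = 0, R(x) = -7, and match powers of x.
Initial conditions: a_0 = -2, a_1 = -2.
Setting the coefficient of each power of x to zero and solving order by order (substituting the coefficients already found):
  x^0: 2 a_2 - 7 a_0 = 0  ->  2 a_2 = 7 a_0 = -14  ->  a_2 = -7
  x^1: 6 a_3 - 7 a_1 = 0  ->  6 a_3 = 7 a_1 = -14  ->  a_3 = -7/3
  x^2: 12 a_4 - 7 a_2 = 0  ->  12 a_4 = 7 a_2 = -49  ->  a_4 = -49/12
  x^3: 20 a_5 - 7 a_3 = 0  ->  20 a_5 = 7 a_3 = -49/3  ->  a_5 = -49/60
Truncated series: y(x) = -2 - 2 x - 7 x^2 - (7/3) x^3 - (49/12) x^4 - (49/60) x^5 + O(x^6).

a_0 = -2; a_1 = -2; a_2 = -7; a_3 = -7/3; a_4 = -49/12; a_5 = -49/60


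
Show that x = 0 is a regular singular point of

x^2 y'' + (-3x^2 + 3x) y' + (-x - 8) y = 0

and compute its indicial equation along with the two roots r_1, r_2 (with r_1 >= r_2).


Divide by x^2 to reach normal form y'' + P_1(x) y' + P_2(x) y = 0 with P_1(x) = -3 + 3/x and P_2(x) = -1/x - 8/x^2.
x = 0 is a singular point because the y'-coefficient -3 + 3/x has a pole at x = 0 and the y-coefficient -1/x - 8/x^2 has a pole at x = 0.
It is a regular singular point because x P_1(x) = p(x) = 3 - 3x and x^2 P_2(x) = q(x) = -x - 8 are polynomials, hence analytic at x = 0.
p(0) = 3,  q(0) = -8.
Indicial equation: r(r-1) + p(0) r + q(0) = 0, i.e. r^2 + (p(0) - 1) r + q(0) = 0, i.e. r^2 + 2 r - 8 = 0.
Discriminant: (2)^2 - 4(-8) = 36, so r = (-2 ± 6)/2.
Solving: r_1 = 2, r_2 = -4.

indicial: r^2 + 2 r - 8 = 0; roots r_1 = 2, r_2 = -4


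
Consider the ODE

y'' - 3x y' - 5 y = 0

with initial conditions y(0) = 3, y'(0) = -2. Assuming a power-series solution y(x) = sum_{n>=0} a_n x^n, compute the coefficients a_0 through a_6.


Ansatz: y(x) = sum_{n>=0} a_n x^n, so y'(x) = sum_{n>=1} n a_n x^(n-1) and y''(x) = sum_{n>=2} n(n-1) a_n x^(n-2).
Substitute into P(x) y'' + Q(x) y' + R(x) y = 0 with P(x) = 1, Q(x) = -3x, R(x) = -5, and match powers of x.
Initial conditions: a_0 = 3, a_1 = -2.
Setting the coefficient of each power of x to zero and solving order by order (substituting the coefficients already found):
  x^0: 2 a_2 - 5 a_0 = 0  ->  2 a_2 = 5 a_0 = 15  ->  a_2 = 15/2
  x^1: 6 a_3 - 8 a_1 = 0  ->  6 a_3 = 8 a_1 = -16  ->  a_3 = -8/3
  x^2: 12 a_4 - 11 a_2 = 0  ->  12 a_4 = 11 a_2 = 165/2  ->  a_4 = 55/8
  x^3: 20 a_5 - 14 a_3 = 0  ->  20 a_5 = 14 a_3 = -112/3  ->  a_5 = -28/15
  x^4: 30 a_6 - 17 a_4 = 0  ->  30 a_6 = 17 a_4 = 935/8  ->  a_6 = 187/48
Truncated series: y(x) = 3 - 2 x + (15/2) x^2 - (8/3) x^3 + (55/8) x^4 - (28/15) x^5 + (187/48) x^6 + O(x^7).

a_0 = 3; a_1 = -2; a_2 = 15/2; a_3 = -8/3; a_4 = 55/8; a_5 = -28/15; a_6 = 187/48


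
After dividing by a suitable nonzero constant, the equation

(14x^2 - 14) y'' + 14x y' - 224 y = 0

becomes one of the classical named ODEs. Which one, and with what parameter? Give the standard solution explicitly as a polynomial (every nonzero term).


All three coefficients share the factor -14; dividing through by -14 gives  (1 - x^2) y'' - x y' + 16 y = 0.
This matches the Chebyshev equation (1 - x^2) y'' - x y' + n^2 y = 0 (note the -x y' term, not -2x y') with n^2 = 16, so n = 4; the polynomial solution is T_4(x).
With y = sum_k a_k x^k, matching x^k gives (k+2)(k+1) a_{k+2} = (k^2 - n^2) a_k = (k - 4)(k + 4) a_k. The right side vanishes at k = 4, so the series with the parity of 4 terminates at degree 4.
Standard normalization: leading coefficient of T_n is 2^(n-1), so a_4 = 2^3 = 8. Work downward with a_k = (k+1)(k+2) a_{k+2} / ((k - 4)(k + 4)):
  a_2 = (3)(4)(8) / ((2 - 4)(2 + 4)) = 96/(-12) = -8
  a_0 = (1)(2)(-8) / ((0 - 4)(0 + 4)) = -16/(-16) = 1
Hence T_4(x) = 8 x^4 - 8 x^2 + 1.

T_4(x); series = 8 x^4 - 8 x^2 + 1


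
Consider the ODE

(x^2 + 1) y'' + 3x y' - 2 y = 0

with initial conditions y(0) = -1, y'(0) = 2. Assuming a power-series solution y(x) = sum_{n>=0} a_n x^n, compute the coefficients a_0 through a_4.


Ansatz: y(x) = sum_{n>=0} a_n x^n, so y'(x) = sum_{n>=1} n a_n x^(n-1) and y''(x) = sum_{n>=2} n(n-1) a_n x^(n-2).
Substitute into P(x) y'' + Q(x) y' + R(x) y = 0 with P(x) = x^2 + 1, Q(x) = 3x, R(x) = -2, and match powers of x.
Initial conditions: a_0 = -1, a_1 = 2.
Setting the coefficient of each power of x to zero and solving order by order (substituting the coefficients already found):
  x^0: 2 a_2 - 2 a_0 = 0  ->  2 a_2 = 2 a_0 = -2  ->  a_2 = -1
  x^1: 6 a_3 + a_1 = 0  ->  6 a_3 = -a_1 = -2  ->  a_3 = -1/3
  x^2: 12 a_4 + 6 a_2 = 0  ->  12 a_4 = -6 a_2 = 6  ->  a_4 = 1/2
Truncated series: y(x) = -1 + 2 x - x^2 - (1/3) x^3 + (1/2) x^4 + O(x^5).

a_0 = -1; a_1 = 2; a_2 = -1; a_3 = -1/3; a_4 = 1/2


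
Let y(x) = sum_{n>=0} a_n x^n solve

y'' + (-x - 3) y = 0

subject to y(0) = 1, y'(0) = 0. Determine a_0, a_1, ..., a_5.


Ansatz: y(x) = sum_{n>=0} a_n x^n, so y'(x) = sum_{n>=1} n a_n x^(n-1) and y''(x) = sum_{n>=2} n(n-1) a_n x^(n-2).
Substitute into P(x) y'' + Q(x) y' + R(x) y = 0 with P(x) = 1, Q(x) = 0, R(x) = -x - 3, and match powers of x.
Initial conditions: a_0 = 1, a_1 = 0.
Setting the coefficient of each power of x to zero and solving order by order (substituting the coefficients already found):
  x^0: 2 a_2 - 3 a_0 = 0  ->  2 a_2 = 3 a_0 = 3  ->  a_2 = 3/2
  x^1: 6 a_3 - 3 a_1 - a_0 = 0  ->  6 a_3 = 3 a_1 + a_0 = 1  ->  a_3 = 1/6
  x^2: 12 a_4 - 3 a_2 - a_1 = 0  ->  12 a_4 = 3 a_2 + a_1 = 9/2  ->  a_4 = 3/8
  x^3: 20 a_5 - 3 a_3 - a_2 = 0  ->  20 a_5 = 3 a_3 + a_2 = 2  ->  a_5 = 1/10
Truncated series: y(x) = 1 + (3/2) x^2 + (1/6) x^3 + (3/8) x^4 + (1/10) x^5 + O(x^6).

a_0 = 1; a_1 = 0; a_2 = 3/2; a_3 = 1/6; a_4 = 3/8; a_5 = 1/10


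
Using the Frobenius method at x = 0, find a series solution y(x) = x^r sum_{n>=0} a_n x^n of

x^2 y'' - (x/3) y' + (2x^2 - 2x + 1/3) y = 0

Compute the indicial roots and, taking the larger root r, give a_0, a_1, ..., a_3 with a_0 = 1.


Write in Frobenius form y'' + (p(x)/x) y' + (q(x)/x^2) y = 0:
  p(x) = -1/3,  q(x) = 2x^2 - 2x + 1/3.
Indicial equation: r(r-1) + (-1/3) r + (1/3) = 0 -> roots r_1 = 1, r_2 = 1/3.
Take r = r_1 = 1. Let y(x) = x^r sum_{n>=0} a_n x^n with a_0 = 1.
Substitute y = x^r sum a_n x^n and match x^{r+n}. The recurrence is
  D(n) a_n - 2 a_{n-1} + 2 a_{n-2} = 0,  where D(n) = (r+n)(r+n-1) + (-1/3)(r+n) + (1/3).
  a_n = [2 a_{n-1} - 2 a_{n-2}] / D(n).
Since the indicial polynomial factors as (r - r_1)(r - r_2), D(n) = (r_1 + n - r_1)(r_1 + n - r_2) = n(n + 2/3).
Evaluating step by step (a_0 = 1):
  n = 1: D(1) = 1(1 + 2/3) = 5/3; numerator = 2(1) = 2; a_1 = (2)/(5/3) = 6/5
  n = 2: D(2) = 2(2 + 2/3) = 16/3; numerator = 2(6/5) - 2(1) = 2/5; a_2 = (2/5)/(16/3) = 3/40
  n = 3: D(3) = 3(3 + 2/3) = 11; numerator = 2(3/40) - 2(6/5) = -9/4; a_3 = (-9/4)/(11) = -9/44

r = 1; a_0 = 1; a_1 = 6/5; a_2 = 3/40; a_3 = -9/44


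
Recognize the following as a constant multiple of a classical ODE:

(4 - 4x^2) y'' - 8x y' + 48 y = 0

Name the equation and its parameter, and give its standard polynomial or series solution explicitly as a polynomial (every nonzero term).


All three coefficients share the factor 4; dividing through by 4 gives  (1 - x^2) y'' - 2x y' + 12 y = 0.
This matches the Legendre equation (1 - x^2) y'' - 2x y' + n(n+1) y = 0 (note the -2x y' term) with n(n+1) = 12, so n = 3; the polynomial solution is P_3(x).
With y = sum_k a_k x^k, matching x^k gives (k+2)(k+1) a_{k+2} = [k(k+1) - n(n+1)] a_k = (k - 3)(k + 4) a_k. The right side vanishes at k = 3, so the series with the parity of 3 terminates at degree 3.
Standard normalization (P_n(1) = 1): leading coefficient (2n)!/(2^n (n!)^2) = 720/(8*36) = 5/2, so a_3 = 5/2. Work downward with a_k = (k+1)(k+2) a_{k+2} / ((k - 3)(k + 4)):
  a_1 = (2)(3)(5/2) / ((1 - 3)(1 + 4)) = 15/(-10) = -3/2
Hence P_3(x) = 5 x^3/2 - 3 x/2.

P_3(x); series = 5 x^3/2 - 3 x/2


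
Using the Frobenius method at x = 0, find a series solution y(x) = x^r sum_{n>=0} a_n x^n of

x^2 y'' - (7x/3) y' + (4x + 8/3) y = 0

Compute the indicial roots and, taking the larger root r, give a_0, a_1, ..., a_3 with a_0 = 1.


Write in Frobenius form y'' + (p(x)/x) y' + (q(x)/x^2) y = 0:
  p(x) = -7/3,  q(x) = 4x + 8/3.
Indicial equation: r(r-1) + (-7/3) r + (8/3) = 0 -> roots r_1 = 2, r_2 = 4/3.
Take r = r_1 = 2. Let y(x) = x^r sum_{n>=0} a_n x^n with a_0 = 1.
Substitute y = x^r sum a_n x^n and match x^{r+n}. The recurrence is
  D(n) a_n + 4 a_{n-1} = 0,  where D(n) = (r+n)(r+n-1) + (-7/3)(r+n) + (8/3).
  a_n = -4 / D(n) * a_{n-1}.
Since the indicial polynomial factors as (r - r_1)(r - r_2), D(n) = (r_1 + n - r_1)(r_1 + n - r_2) = n(n + 2/3).
Evaluating step by step (a_0 = 1):
  n = 1: D(1) = 1(1 + 2/3) = 5/3; numerator = -4(1) = -4; a_1 = (-4)/(5/3) = -12/5
  n = 2: D(2) = 2(2 + 2/3) = 16/3; numerator = -4(-12/5) = 48/5; a_2 = (48/5)/(16/3) = 9/5
  n = 3: D(3) = 3(3 + 2/3) = 11; numerator = -4(9/5) = -36/5; a_3 = (-36/5)/(11) = -36/55

r = 2; a_0 = 1; a_1 = -12/5; a_2 = 9/5; a_3 = -36/55


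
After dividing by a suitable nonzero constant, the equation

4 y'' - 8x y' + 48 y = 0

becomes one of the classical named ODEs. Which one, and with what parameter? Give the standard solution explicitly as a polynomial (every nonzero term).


All three coefficients share the factor 4; dividing through by 4 gives  y'' - 2x y' + 12 y = 0.
This matches the Hermite equation y'' - 2x y' + 2n y = 0 with 2n = 12, so n = 6; the polynomial solution is H_6(x).
With y = sum_k a_k x^k, matching x^k gives (k+2)(k+1) a_{k+2} = 2(k - n) a_k = 2(k - 6) a_k. The right side vanishes at k = 6, so the series with the parity of 6 terminates at degree 6.
Standard normalization: leading coefficient of H_n is 2^n, so a_6 = 2^6 = 64. Work downward with a_k = (k+1)(k+2) a_{k+2} / (2(k - n)):
  a_4 = (5)(6)(64) / (2(4 - 6)) = 1920/(-4) = -480
  a_2 = (3)(4)(-480) / (2(2 - 6)) = -5760/(-8) = 720
  a_0 = (1)(2)(720) / (2(0 - 6)) = 1440/(-12) = -120
Hence H_6(x) = 64 x^6 - 480 x^4 + 720 x^2 - 120.

H_6(x); series = 64 x^6 - 480 x^4 + 720 x^2 - 120


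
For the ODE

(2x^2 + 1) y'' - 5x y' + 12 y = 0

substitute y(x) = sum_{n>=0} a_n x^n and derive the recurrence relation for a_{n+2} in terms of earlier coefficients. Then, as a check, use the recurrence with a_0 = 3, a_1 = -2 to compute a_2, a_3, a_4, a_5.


Substitute y = sum_n a_n x^n.
(1 + 2 x^2) y'' contributes (n+2)(n+1) a_{n+2} + 2 n(n-1) a_n at x^n.
-5 x y'(x) contributes -5 n a_n at x^n.
12 y(x) contributes 12 a_n at x^n.
Matching x^n: (n+2)(n+1) a_{n+2} + (2 n(n-1) - 5 n + 12) a_n = 0.
Thus a_{n+2} = (-2 n(n-1) + 5 n - 12) / ((n+1)(n+2)) * a_n.

Check with a_0 = 3, a_1 = -2 (apply the recurrence for n = 0, 1, 2, 3): a_0 = 3, a_1 = -2, a_2 = -18, a_3 = 7/3, a_4 = 9, a_5 = -21/20.

a_(n+2) = (-2 n(n-1) + 5 n - 12) / ((n+1)(n+2)) * a_n; check: a_0 = 3, a_1 = -2, a_2 = -18, a_3 = 7/3, a_4 = 9, a_5 = -21/20


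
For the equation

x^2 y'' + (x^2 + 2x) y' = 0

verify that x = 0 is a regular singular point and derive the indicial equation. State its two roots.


Divide by x^2 to reach normal form y'' + P_1(x) y' + P_2(x) y = 0 with P_1(x) = 1 + 2/x and P_2(x) = 0.
x = 0 is a singular point because the y'-coefficient 1 + 2/x has a pole at x = 0.
It is a regular singular point because x P_1(x) = p(x) = x + 2 and x^2 P_2(x) = q(x) = 0 are polynomials, hence analytic at x = 0.
p(0) = 2,  q(0) = 0.
Indicial equation: r(r-1) + p(0) r + q(0) = 0, i.e. r^2 + (p(0) - 1) r + q(0) = 0, i.e. r^2 + 1 r = 0.
Discriminant: (1)^2 - 4(0) = 1, so r = (-1 ± 1)/2.
Solving: r_1 = 0, r_2 = -1.

indicial: r^2 + 1 r = 0; roots r_1 = 0, r_2 = -1


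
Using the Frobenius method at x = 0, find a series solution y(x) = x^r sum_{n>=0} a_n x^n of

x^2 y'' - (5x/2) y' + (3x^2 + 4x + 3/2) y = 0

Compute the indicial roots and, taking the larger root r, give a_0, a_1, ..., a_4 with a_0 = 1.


Write in Frobenius form y'' + (p(x)/x) y' + (q(x)/x^2) y = 0:
  p(x) = -5/2,  q(x) = 3x^2 + 4x + 3/2.
Indicial equation: r(r-1) + (-5/2) r + (3/2) = 0 -> roots r_1 = 3, r_2 = 1/2.
Take r = r_1 = 3. Let y(x) = x^r sum_{n>=0} a_n x^n with a_0 = 1.
Substitute y = x^r sum a_n x^n and match x^{r+n}. The recurrence is
  D(n) a_n + 4 a_{n-1} + 3 a_{n-2} = 0,  where D(n) = (r+n)(r+n-1) + (-5/2)(r+n) + (3/2).
  a_n = [-4 a_{n-1} - 3 a_{n-2}] / D(n).
Since the indicial polynomial factors as (r - r_1)(r - r_2), D(n) = (r_1 + n - r_1)(r_1 + n - r_2) = n(n + 5/2).
Evaluating step by step (a_0 = 1):
  n = 1: D(1) = 1(1 + 5/2) = 7/2; numerator = -4(1) = -4; a_1 = (-4)/(7/2) = -8/7
  n = 2: D(2) = 2(2 + 5/2) = 9; numerator = -4(-8/7) - 3(1) = 11/7; a_2 = (11/7)/(9) = 11/63
  n = 3: D(3) = 3(3 + 5/2) = 33/2; numerator = -4(11/63) - 3(-8/7) = 172/63; a_3 = (172/63)/(33/2) = 344/2079
  n = 4: D(4) = 4(4 + 5/2) = 26; numerator = -4(344/2079) - 3(11/63) = -2465/2079; a_4 = (-2465/2079)/(26) = -2465/54054

r = 3; a_0 = 1; a_1 = -8/7; a_2 = 11/63; a_3 = 344/2079; a_4 = -2465/54054


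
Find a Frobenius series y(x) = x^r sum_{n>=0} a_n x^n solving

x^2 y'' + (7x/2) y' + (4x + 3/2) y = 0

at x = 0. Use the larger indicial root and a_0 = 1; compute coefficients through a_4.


Write in Frobenius form y'' + (p(x)/x) y' + (q(x)/x^2) y = 0:
  p(x) = 7/2,  q(x) = 4x + 3/2.
Indicial equation: r(r-1) + (7/2) r + (3/2) = 0 -> roots r_1 = -1, r_2 = -3/2.
Take r = r_1 = -1. Let y(x) = x^r sum_{n>=0} a_n x^n with a_0 = 1.
Substitute y = x^r sum a_n x^n and match x^{r+n}. The recurrence is
  D(n) a_n + 4 a_{n-1} = 0,  where D(n) = (r+n)(r+n-1) + (7/2)(r+n) + (3/2).
  a_n = -4 / D(n) * a_{n-1}.
Since the indicial polynomial factors as (r - r_1)(r - r_2), D(n) = (r_1 + n - r_1)(r_1 + n - r_2) = n(n + 1/2).
Evaluating step by step (a_0 = 1):
  n = 1: D(1) = 1(1 + 1/2) = 3/2; numerator = -4(1) = -4; a_1 = (-4)/(3/2) = -8/3
  n = 2: D(2) = 2(2 + 1/2) = 5; numerator = -4(-8/3) = 32/3; a_2 = (32/3)/(5) = 32/15
  n = 3: D(3) = 3(3 + 1/2) = 21/2; numerator = -4(32/15) = -128/15; a_3 = (-128/15)/(21/2) = -256/315
  n = 4: D(4) = 4(4 + 1/2) = 18; numerator = -4(-256/315) = 1024/315; a_4 = (1024/315)/(18) = 512/2835

r = -1; a_0 = 1; a_1 = -8/3; a_2 = 32/15; a_3 = -256/315; a_4 = 512/2835


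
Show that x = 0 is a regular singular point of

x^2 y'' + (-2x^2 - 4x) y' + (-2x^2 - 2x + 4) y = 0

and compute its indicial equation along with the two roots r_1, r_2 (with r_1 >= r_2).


Divide by x^2 to reach normal form y'' + P_1(x) y' + P_2(x) y = 0 with P_1(x) = -2 - 4/x and P_2(x) = -2 - 2/x + 4/x^2.
x = 0 is a singular point because the y'-coefficient -2 - 4/x has a pole at x = 0 and the y-coefficient -2 - 2/x + 4/x^2 has a pole at x = 0.
It is a regular singular point because x P_1(x) = p(x) = -2x - 4 and x^2 P_2(x) = q(x) = -2x^2 - 2x + 4 are polynomials, hence analytic at x = 0.
p(0) = -4,  q(0) = 4.
Indicial equation: r(r-1) + p(0) r + q(0) = 0, i.e. r^2 + (p(0) - 1) r + q(0) = 0, i.e. r^2 - 5 r + 4 = 0.
Discriminant: (-5)^2 - 4(4) = 9, so r = (5 ± 3)/2.
Solving: r_1 = 4, r_2 = 1.

indicial: r^2 - 5 r + 4 = 0; roots r_1 = 4, r_2 = 1


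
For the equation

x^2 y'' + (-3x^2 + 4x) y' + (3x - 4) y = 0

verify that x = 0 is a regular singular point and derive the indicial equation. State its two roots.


Divide by x^2 to reach normal form y'' + P_1(x) y' + P_2(x) y = 0 with P_1(x) = -3 + 4/x and P_2(x) = 3/x - 4/x^2.
x = 0 is a singular point because the y'-coefficient -3 + 4/x has a pole at x = 0 and the y-coefficient 3/x - 4/x^2 has a pole at x = 0.
It is a regular singular point because x P_1(x) = p(x) = 4 - 3x and x^2 P_2(x) = q(x) = 3x - 4 are polynomials, hence analytic at x = 0.
p(0) = 4,  q(0) = -4.
Indicial equation: r(r-1) + p(0) r + q(0) = 0, i.e. r^2 + (p(0) - 1) r + q(0) = 0, i.e. r^2 + 3 r - 4 = 0.
Discriminant: (3)^2 - 4(-4) = 25, so r = (-3 ± 5)/2.
Solving: r_1 = 1, r_2 = -4.

indicial: r^2 + 3 r - 4 = 0; roots r_1 = 1, r_2 = -4


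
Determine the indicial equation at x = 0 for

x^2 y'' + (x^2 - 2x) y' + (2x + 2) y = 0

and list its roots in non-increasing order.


Divide by x^2 to reach normal form y'' + P_1(x) y' + P_2(x) y = 0 with P_1(x) = 1 - 2/x and P_2(x) = 2/x + 2/x^2.
x = 0 is a singular point because the y'-coefficient 1 - 2/x has a pole at x = 0 and the y-coefficient 2/x + 2/x^2 has a pole at x = 0.
It is a regular singular point because x P_1(x) = p(x) = x - 2 and x^2 P_2(x) = q(x) = 2x + 2 are polynomials, hence analytic at x = 0.
p(0) = -2,  q(0) = 2.
Indicial equation: r(r-1) + p(0) r + q(0) = 0, i.e. r^2 + (p(0) - 1) r + q(0) = 0, i.e. r^2 - 3 r + 2 = 0.
Discriminant: (-3)^2 - 4(2) = 1, so r = (3 ± 1)/2.
Solving: r_1 = 2, r_2 = 1.

indicial: r^2 - 3 r + 2 = 0; roots r_1 = 2, r_2 = 1


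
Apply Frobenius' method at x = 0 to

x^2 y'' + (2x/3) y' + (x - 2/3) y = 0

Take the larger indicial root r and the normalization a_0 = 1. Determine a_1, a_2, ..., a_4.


Write in Frobenius form y'' + (p(x)/x) y' + (q(x)/x^2) y = 0:
  p(x) = 2/3,  q(x) = x - 2/3.
Indicial equation: r(r-1) + (2/3) r + (-2/3) = 0 -> roots r_1 = 1, r_2 = -2/3.
Take r = r_1 = 1. Let y(x) = x^r sum_{n>=0} a_n x^n with a_0 = 1.
Substitute y = x^r sum a_n x^n and match x^{r+n}. The recurrence is
  D(n) a_n + 1 a_{n-1} = 0,  where D(n) = (r+n)(r+n-1) + (2/3)(r+n) + (-2/3).
  a_n = -1 / D(n) * a_{n-1}.
Since the indicial polynomial factors as (r - r_1)(r - r_2), D(n) = (r_1 + n - r_1)(r_1 + n - r_2) = n(n + 5/3).
Evaluating step by step (a_0 = 1):
  n = 1: D(1) = 1(1 + 5/3) = 8/3; numerator = -1(1) = -1; a_1 = (-1)/(8/3) = -3/8
  n = 2: D(2) = 2(2 + 5/3) = 22/3; numerator = -1(-3/8) = 3/8; a_2 = (3/8)/(22/3) = 9/176
  n = 3: D(3) = 3(3 + 5/3) = 14; numerator = -1(9/176) = -9/176; a_3 = (-9/176)/(14) = -9/2464
  n = 4: D(4) = 4(4 + 5/3) = 68/3; numerator = -1(-9/2464) = 9/2464; a_4 = (9/2464)/(68/3) = 27/167552

r = 1; a_0 = 1; a_1 = -3/8; a_2 = 9/176; a_3 = -9/2464; a_4 = 27/167552


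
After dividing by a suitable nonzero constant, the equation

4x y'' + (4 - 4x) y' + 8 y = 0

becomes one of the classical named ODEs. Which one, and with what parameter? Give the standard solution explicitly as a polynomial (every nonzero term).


All three coefficients share the factor 4; dividing through by 4 gives  x y'' + (1 - x) y' + 2 y = 0.
This matches the Laguerre equation x y'' + (1 - x) y' + n y = 0 with n = 2; the polynomial solution is L_2(x).
With y = sum_k a_k x^k, matching x^k gives (k+1)k a_{k+1} + (k+1) a_{k+1} - k a_k + n a_k = 0, i.e. (k+1)^2 a_{k+1} = (k - n) a_k = (k - 2) a_k. The right side vanishes at k = 2, so the series terminates at degree 2.
Standard normalization L_n(0) = 1 gives a_0 = 1. Work upward with a_{k+1} = (k - 2) a_k / (k+1)^2:
  a_1 = (0 - 2)(1) / 1^2 = -2/1 = -2
  a_2 = (1 - 2)(-2) / 2^2 = 2/4 = 1/2
Hence L_2(x) = x^2/2 - 2 x + 1.

L_2(x); series = x^2/2 - 2 x + 1


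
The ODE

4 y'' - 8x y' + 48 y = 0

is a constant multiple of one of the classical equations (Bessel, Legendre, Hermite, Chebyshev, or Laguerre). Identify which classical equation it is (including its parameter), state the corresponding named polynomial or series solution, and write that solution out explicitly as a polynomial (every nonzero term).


All three coefficients share the factor 4; dividing through by 4 gives  y'' - 2x y' + 12 y = 0.
This matches the Hermite equation y'' - 2x y' + 2n y = 0 with 2n = 12, so n = 6; the polynomial solution is H_6(x).
With y = sum_k a_k x^k, matching x^k gives (k+2)(k+1) a_{k+2} = 2(k - n) a_k = 2(k - 6) a_k. The right side vanishes at k = 6, so the series with the parity of 6 terminates at degree 6.
Standard normalization: leading coefficient of H_n is 2^n, so a_6 = 2^6 = 64. Work downward with a_k = (k+1)(k+2) a_{k+2} / (2(k - n)):
  a_4 = (5)(6)(64) / (2(4 - 6)) = 1920/(-4) = -480
  a_2 = (3)(4)(-480) / (2(2 - 6)) = -5760/(-8) = 720
  a_0 = (1)(2)(720) / (2(0 - 6)) = 1440/(-12) = -120
Hence H_6(x) = 64 x^6 - 480 x^4 + 720 x^2 - 120.

H_6(x); series = 64 x^6 - 480 x^4 + 720 x^2 - 120


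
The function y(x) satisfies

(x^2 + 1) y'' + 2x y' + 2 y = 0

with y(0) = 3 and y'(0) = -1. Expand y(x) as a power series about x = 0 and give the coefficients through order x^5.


Ansatz: y(x) = sum_{n>=0} a_n x^n, so y'(x) = sum_{n>=1} n a_n x^(n-1) and y''(x) = sum_{n>=2} n(n-1) a_n x^(n-2).
Substitute into P(x) y'' + Q(x) y' + R(x) y = 0 with P(x) = x^2 + 1, Q(x) = 2x, R(x) = 2, and match powers of x.
Initial conditions: a_0 = 3, a_1 = -1.
Setting the coefficient of each power of x to zero and solving order by order (substituting the coefficients already found):
  x^0: 2 a_2 + 2 a_0 = 0  ->  2 a_2 = -2 a_0 = -6  ->  a_2 = -3
  x^1: 6 a_3 + 4 a_1 = 0  ->  6 a_3 = -4 a_1 = 4  ->  a_3 = 2/3
  x^2: 12 a_4 + 8 a_2 = 0  ->  12 a_4 = -8 a_2 = 24  ->  a_4 = 2
  x^3: 20 a_5 + 14 a_3 = 0  ->  20 a_5 = -14 a_3 = -28/3  ->  a_5 = -7/15
Truncated series: y(x) = 3 - x - 3 x^2 + (2/3) x^3 + 2 x^4 - (7/15) x^5 + O(x^6).

a_0 = 3; a_1 = -1; a_2 = -3; a_3 = 2/3; a_4 = 2; a_5 = -7/15


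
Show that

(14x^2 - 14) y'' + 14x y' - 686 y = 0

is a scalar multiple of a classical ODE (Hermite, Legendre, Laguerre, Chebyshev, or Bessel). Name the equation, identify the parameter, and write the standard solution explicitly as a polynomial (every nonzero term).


All three coefficients share the factor -14; dividing through by -14 gives  (1 - x^2) y'' - x y' + 49 y = 0.
This matches the Chebyshev equation (1 - x^2) y'' - x y' + n^2 y = 0 (note the -x y' term, not -2x y') with n^2 = 49, so n = 7; the polynomial solution is T_7(x).
With y = sum_k a_k x^k, matching x^k gives (k+2)(k+1) a_{k+2} = (k^2 - n^2) a_k = (k - 7)(k + 7) a_k. The right side vanishes at k = 7, so the series with the parity of 7 terminates at degree 7.
Standard normalization: leading coefficient of T_n is 2^(n-1), so a_7 = 2^6 = 64. Work downward with a_k = (k+1)(k+2) a_{k+2} / ((k - 7)(k + 7)):
  a_5 = (6)(7)(64) / ((5 - 7)(5 + 7)) = 2688/(-24) = -112
  a_3 = (4)(5)(-112) / ((3 - 7)(3 + 7)) = -2240/(-40) = 56
  a_1 = (2)(3)(56) / ((1 - 7)(1 + 7)) = 336/(-48) = -7
Hence T_7(x) = 64 x^7 - 112 x^5 + 56 x^3 - 7 x.

T_7(x); series = 64 x^7 - 112 x^5 + 56 x^3 - 7 x


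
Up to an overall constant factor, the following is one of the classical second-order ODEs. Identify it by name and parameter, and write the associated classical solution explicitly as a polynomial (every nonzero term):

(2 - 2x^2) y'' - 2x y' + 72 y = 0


All three coefficients share the factor 2; dividing through by 2 gives  (1 - x^2) y'' - x y' + 36 y = 0.
This matches the Chebyshev equation (1 - x^2) y'' - x y' + n^2 y = 0 (note the -x y' term, not -2x y') with n^2 = 36, so n = 6; the polynomial solution is T_6(x).
With y = sum_k a_k x^k, matching x^k gives (k+2)(k+1) a_{k+2} = (k^2 - n^2) a_k = (k - 6)(k + 6) a_k. The right side vanishes at k = 6, so the series with the parity of 6 terminates at degree 6.
Standard normalization: leading coefficient of T_n is 2^(n-1), so a_6 = 2^5 = 32. Work downward with a_k = (k+1)(k+2) a_{k+2} / ((k - 6)(k + 6)):
  a_4 = (5)(6)(32) / ((4 - 6)(4 + 6)) = 960/(-20) = -48
  a_2 = (3)(4)(-48) / ((2 - 6)(2 + 6)) = -576/(-32) = 18
  a_0 = (1)(2)(18) / ((0 - 6)(0 + 6)) = 36/(-36) = -1
Hence T_6(x) = 32 x^6 - 48 x^4 + 18 x^2 - 1.

T_6(x); series = 32 x^6 - 48 x^4 + 18 x^2 - 1


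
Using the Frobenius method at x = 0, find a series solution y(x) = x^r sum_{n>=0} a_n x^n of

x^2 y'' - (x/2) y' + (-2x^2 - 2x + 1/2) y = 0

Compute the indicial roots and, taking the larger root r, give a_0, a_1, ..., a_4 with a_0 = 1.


Write in Frobenius form y'' + (p(x)/x) y' + (q(x)/x^2) y = 0:
  p(x) = -1/2,  q(x) = -2x^2 - 2x + 1/2.
Indicial equation: r(r-1) + (-1/2) r + (1/2) = 0 -> roots r_1 = 1, r_2 = 1/2.
Take r = r_1 = 1. Let y(x) = x^r sum_{n>=0} a_n x^n with a_0 = 1.
Substitute y = x^r sum a_n x^n and match x^{r+n}. The recurrence is
  D(n) a_n - 2 a_{n-1} - 2 a_{n-2} = 0,  where D(n) = (r+n)(r+n-1) + (-1/2)(r+n) + (1/2).
  a_n = [2 a_{n-1} + 2 a_{n-2}] / D(n).
Since the indicial polynomial factors as (r - r_1)(r - r_2), D(n) = (r_1 + n - r_1)(r_1 + n - r_2) = n(n + 1/2).
Evaluating step by step (a_0 = 1):
  n = 1: D(1) = 1(1 + 1/2) = 3/2; numerator = 2(1) = 2; a_1 = (2)/(3/2) = 4/3
  n = 2: D(2) = 2(2 + 1/2) = 5; numerator = 2(4/3) + 2(1) = 14/3; a_2 = (14/3)/(5) = 14/15
  n = 3: D(3) = 3(3 + 1/2) = 21/2; numerator = 2(14/15) + 2(4/3) = 68/15; a_3 = (68/15)/(21/2) = 136/315
  n = 4: D(4) = 4(4 + 1/2) = 18; numerator = 2(136/315) + 2(14/15) = 172/63; a_4 = (172/63)/(18) = 86/567

r = 1; a_0 = 1; a_1 = 4/3; a_2 = 14/15; a_3 = 136/315; a_4 = 86/567


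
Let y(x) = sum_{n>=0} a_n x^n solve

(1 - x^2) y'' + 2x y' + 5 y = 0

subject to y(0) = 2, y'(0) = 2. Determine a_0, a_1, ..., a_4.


Ansatz: y(x) = sum_{n>=0} a_n x^n, so y'(x) = sum_{n>=1} n a_n x^(n-1) and y''(x) = sum_{n>=2} n(n-1) a_n x^(n-2).
Substitute into P(x) y'' + Q(x) y' + R(x) y = 0 with P(x) = 1 - x^2, Q(x) = 2x, R(x) = 5, and match powers of x.
Initial conditions: a_0 = 2, a_1 = 2.
Setting the coefficient of each power of x to zero and solving order by order (substituting the coefficients already found):
  x^0: 2 a_2 + 5 a_0 = 0  ->  2 a_2 = -5 a_0 = -10  ->  a_2 = -5
  x^1: 6 a_3 + 7 a_1 = 0  ->  6 a_3 = -7 a_1 = -14  ->  a_3 = -7/3
  x^2: 12 a_4 + 7 a_2 = 0  ->  12 a_4 = -7 a_2 = 35  ->  a_4 = 35/12
Truncated series: y(x) = 2 + 2 x - 5 x^2 - (7/3) x^3 + (35/12) x^4 + O(x^5).

a_0 = 2; a_1 = 2; a_2 = -5; a_3 = -7/3; a_4 = 35/12


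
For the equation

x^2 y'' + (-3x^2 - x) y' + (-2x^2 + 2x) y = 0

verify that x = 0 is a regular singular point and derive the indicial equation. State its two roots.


Divide by x^2 to reach normal form y'' + P_1(x) y' + P_2(x) y = 0 with P_1(x) = -3 - 1/x and P_2(x) = -2 + 2/x.
x = 0 is a singular point because the y'-coefficient -3 - 1/x has a pole at x = 0 and the y-coefficient -2 + 2/x has a pole at x = 0.
It is a regular singular point because x P_1(x) = p(x) = -3x - 1 and x^2 P_2(x) = q(x) = -2x^2 + 2x are polynomials, hence analytic at x = 0.
p(0) = -1,  q(0) = 0.
Indicial equation: r(r-1) + p(0) r + q(0) = 0, i.e. r^2 + (p(0) - 1) r + q(0) = 0, i.e. r^2 - 2 r = 0.
Discriminant: (-2)^2 - 4(0) = 4, so r = (2 ± 2)/2.
Solving: r_1 = 2, r_2 = 0.

indicial: r^2 - 2 r = 0; roots r_1 = 2, r_2 = 0


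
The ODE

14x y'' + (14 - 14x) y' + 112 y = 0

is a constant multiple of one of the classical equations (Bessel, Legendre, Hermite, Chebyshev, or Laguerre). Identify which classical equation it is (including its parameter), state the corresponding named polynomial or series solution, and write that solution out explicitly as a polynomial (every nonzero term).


All three coefficients share the factor 14; dividing through by 14 gives  x y'' + (1 - x) y' + 8 y = 0.
This matches the Laguerre equation x y'' + (1 - x) y' + n y = 0 with n = 8; the polynomial solution is L_8(x).
With y = sum_k a_k x^k, matching x^k gives (k+1)k a_{k+1} + (k+1) a_{k+1} - k a_k + n a_k = 0, i.e. (k+1)^2 a_{k+1} = (k - n) a_k = (k - 8) a_k. The right side vanishes at k = 8, so the series terminates at degree 8.
Standard normalization L_n(0) = 1 gives a_0 = 1. Work upward with a_{k+1} = (k - 8) a_k / (k+1)^2:
  a_1 = (0 - 8)(1) / 1^2 = -8/1 = -8
  a_2 = (1 - 8)(-8) / 2^2 = 56/4 = 14
  a_3 = (2 - 8)(14) / 3^2 = -84/9 = -28/3
  a_4 = (3 - 8)(-28/3) / 4^2 = (140/3)/16 = 35/12
  a_5 = (4 - 8)(35/12) / 5^2 = (-35/3)/25 = -7/15
  a_6 = (5 - 8)(-7/15) / 6^2 = (7/5)/36 = 7/180
  a_7 = (6 - 8)(7/180) / 7^2 = (-7/90)/49 = -1/630
  a_8 = (7 - 8)(-1/630) / 8^2 = (1/630)/64 = 1/40320
Hence L_8(x) = x^8/40320 - x^7/630 + 7 x^6/180 - 7 x^5/15 + 35 x^4/12 - 28 x^3/3 + 14 x^2 - 8 x + 1.

L_8(x); series = x^8/40320 - x^7/630 + 7 x^6/180 - 7 x^5/15 + 35 x^4/12 - 28 x^3/3 + 14 x^2 - 8 x + 1


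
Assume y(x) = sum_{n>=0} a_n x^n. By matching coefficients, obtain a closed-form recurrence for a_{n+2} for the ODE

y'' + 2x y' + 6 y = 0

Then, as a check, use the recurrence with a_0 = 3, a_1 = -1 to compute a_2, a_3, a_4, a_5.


Substitute y = sum_n a_n x^n.
y''(x) has coefficient (n+2)(n+1) a_{n+2} at x^n;
2 x y'(x) has coefficient 2 n a_n at x^n (shift);
6 y(x) has coefficient 6 a_n at x^n.
Matching x^n: (n+2)(n+1) a_{n+2} + (2n + 6) a_n = 0.
Thus a_{n+2} = (-2n - 6) / ((n+1)(n+2)) * a_n.

Check with a_0 = 3, a_1 = -1 (apply the recurrence for n = 0, 1, 2, 3): a_0 = 3, a_1 = -1, a_2 = -9, a_3 = 4/3, a_4 = 15/2, a_5 = -4/5.

a_(n+2) = (-2n - 6) / ((n+1)(n+2)) * a_n; check: a_0 = 3, a_1 = -1, a_2 = -9, a_3 = 4/3, a_4 = 15/2, a_5 = -4/5


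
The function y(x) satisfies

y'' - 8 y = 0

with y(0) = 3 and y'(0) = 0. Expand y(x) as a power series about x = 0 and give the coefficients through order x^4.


Ansatz: y(x) = sum_{n>=0} a_n x^n, so y'(x) = sum_{n>=1} n a_n x^(n-1) and y''(x) = sum_{n>=2} n(n-1) a_n x^(n-2).
Substitute into P(x) y'' + Q(x) y' + R(x) y = 0 with P(x) = 1, Q(x) = 0, R(x) = -8, and match powers of x.
Initial conditions: a_0 = 3, a_1 = 0.
Setting the coefficient of each power of x to zero and solving order by order (substituting the coefficients already found):
  x^0: 2 a_2 - 8 a_0 = 0  ->  2 a_2 = 8 a_0 = 24  ->  a_2 = 12
  x^1: 6 a_3 - 8 a_1 = 0  ->  6 a_3 = 8 a_1 = 0  ->  a_3 = 0
  x^2: 12 a_4 - 8 a_2 = 0  ->  12 a_4 = 8 a_2 = 96  ->  a_4 = 8
Truncated series: y(x) = 3 + 12 x^2 + 8 x^4 + O(x^5).

a_0 = 3; a_1 = 0; a_2 = 12; a_3 = 0; a_4 = 8


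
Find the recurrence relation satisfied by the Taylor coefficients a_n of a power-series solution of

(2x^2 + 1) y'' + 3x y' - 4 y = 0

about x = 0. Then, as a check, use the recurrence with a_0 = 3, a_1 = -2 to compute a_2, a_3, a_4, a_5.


Substitute y = sum_n a_n x^n.
(1 + 2 x^2) y'' contributes (n+2)(n+1) a_{n+2} + 2 n(n-1) a_n at x^n.
3 x y'(x) contributes 3 n a_n at x^n.
-4 y(x) contributes -4 a_n at x^n.
Matching x^n: (n+2)(n+1) a_{n+2} + (2 n(n-1) + 3 n - 4) a_n = 0.
Thus a_{n+2} = (-2 n(n-1) - 3 n + 4) / ((n+1)(n+2)) * a_n.

Check with a_0 = 3, a_1 = -2 (apply the recurrence for n = 0, 1, 2, 3): a_0 = 3, a_1 = -2, a_2 = 6, a_3 = -1/3, a_4 = -3, a_5 = 17/60.

a_(n+2) = (-2 n(n-1) - 3 n + 4) / ((n+1)(n+2)) * a_n; check: a_0 = 3, a_1 = -2, a_2 = 6, a_3 = -1/3, a_4 = -3, a_5 = 17/60


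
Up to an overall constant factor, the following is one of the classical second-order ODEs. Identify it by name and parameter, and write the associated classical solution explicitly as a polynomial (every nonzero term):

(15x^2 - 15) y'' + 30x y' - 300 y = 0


All three coefficients share the factor -15; dividing through by -15 gives  (1 - x^2) y'' - 2x y' + 20 y = 0.
This matches the Legendre equation (1 - x^2) y'' - 2x y' + n(n+1) y = 0 (note the -2x y' term) with n(n+1) = 20, so n = 4; the polynomial solution is P_4(x).
With y = sum_k a_k x^k, matching x^k gives (k+2)(k+1) a_{k+2} = [k(k+1) - n(n+1)] a_k = (k - 4)(k + 5) a_k. The right side vanishes at k = 4, so the series with the parity of 4 terminates at degree 4.
Standard normalization (P_n(1) = 1): leading coefficient (2n)!/(2^n (n!)^2) = 40320/(16*576) = 35/8, so a_4 = 35/8. Work downward with a_k = (k+1)(k+2) a_{k+2} / ((k - 4)(k + 5)):
  a_2 = (3)(4)(35/8) / ((2 - 4)(2 + 5)) = (105/2)/(-14) = -15/4
  a_0 = (1)(2)(-15/4) / ((0 - 4)(0 + 5)) = (-15/2)/(-20) = 3/8
Hence P_4(x) = 35 x^4/8 - 15 x^2/4 + 3/8.

P_4(x); series = 35 x^4/8 - 15 x^2/4 + 3/8


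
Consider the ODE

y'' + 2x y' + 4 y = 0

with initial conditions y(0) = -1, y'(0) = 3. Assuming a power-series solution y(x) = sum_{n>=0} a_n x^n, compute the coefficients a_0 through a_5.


Ansatz: y(x) = sum_{n>=0} a_n x^n, so y'(x) = sum_{n>=1} n a_n x^(n-1) and y''(x) = sum_{n>=2} n(n-1) a_n x^(n-2).
Substitute into P(x) y'' + Q(x) y' + R(x) y = 0 with P(x) = 1, Q(x) = 2x, R(x) = 4, and match powers of x.
Initial conditions: a_0 = -1, a_1 = 3.
Setting the coefficient of each power of x to zero and solving order by order (substituting the coefficients already found):
  x^0: 2 a_2 + 4 a_0 = 0  ->  2 a_2 = -4 a_0 = 4  ->  a_2 = 2
  x^1: 6 a_3 + 6 a_1 = 0  ->  6 a_3 = -6 a_1 = -18  ->  a_3 = -3
  x^2: 12 a_4 + 8 a_2 = 0  ->  12 a_4 = -8 a_2 = -16  ->  a_4 = -4/3
  x^3: 20 a_5 + 10 a_3 = 0  ->  20 a_5 = -10 a_3 = 30  ->  a_5 = 3/2
Truncated series: y(x) = -1 + 3 x + 2 x^2 - 3 x^3 - (4/3) x^4 + (3/2) x^5 + O(x^6).

a_0 = -1; a_1 = 3; a_2 = 2; a_3 = -3; a_4 = -4/3; a_5 = 3/2


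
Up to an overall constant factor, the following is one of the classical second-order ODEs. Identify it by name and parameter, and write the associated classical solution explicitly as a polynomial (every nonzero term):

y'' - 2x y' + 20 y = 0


The equation is already in a standard form:  y'' - 2x y' + 20 y = 0.
This matches the Hermite equation y'' - 2x y' + 2n y = 0 with 2n = 20, so n = 10; the polynomial solution is H_10(x).
With y = sum_k a_k x^k, matching x^k gives (k+2)(k+1) a_{k+2} = 2(k - n) a_k = 2(k - 10) a_k. The right side vanishes at k = 10, so the series with the parity of 10 terminates at degree 10.
Standard normalization: leading coefficient of H_n is 2^n, so a_10 = 2^10 = 1024. Work downward with a_k = (k+1)(k+2) a_{k+2} / (2(k - n)):
  a_8 = (9)(10)(1024) / (2(8 - 10)) = 92160/(-4) = -23040
  a_6 = (7)(8)(-23040) / (2(6 - 10)) = -1290240/(-8) = 161280
  a_4 = (5)(6)(161280) / (2(4 - 10)) = 4838400/(-12) = -403200
  a_2 = (3)(4)(-403200) / (2(2 - 10)) = -4838400/(-16) = 302400
  a_0 = (1)(2)(302400) / (2(0 - 10)) = 604800/(-20) = -30240
Hence H_10(x) = 1024 x^10 - 23040 x^8 + 161280 x^6 - 403200 x^4 + 302400 x^2 - 30240.

H_10(x); series = 1024 x^10 - 23040 x^8 + 161280 x^6 - 403200 x^4 + 302400 x^2 - 30240


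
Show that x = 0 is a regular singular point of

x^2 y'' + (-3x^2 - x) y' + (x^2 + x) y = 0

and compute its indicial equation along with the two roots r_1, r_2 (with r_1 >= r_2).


Divide by x^2 to reach normal form y'' + P_1(x) y' + P_2(x) y = 0 with P_1(x) = -3 - 1/x and P_2(x) = 1 + 1/x.
x = 0 is a singular point because the y'-coefficient -3 - 1/x has a pole at x = 0 and the y-coefficient 1 + 1/x has a pole at x = 0.
It is a regular singular point because x P_1(x) = p(x) = -3x - 1 and x^2 P_2(x) = q(x) = x^2 + x are polynomials, hence analytic at x = 0.
p(0) = -1,  q(0) = 0.
Indicial equation: r(r-1) + p(0) r + q(0) = 0, i.e. r^2 + (p(0) - 1) r + q(0) = 0, i.e. r^2 - 2 r = 0.
Discriminant: (-2)^2 - 4(0) = 4, so r = (2 ± 2)/2.
Solving: r_1 = 2, r_2 = 0.

indicial: r^2 - 2 r = 0; roots r_1 = 2, r_2 = 0


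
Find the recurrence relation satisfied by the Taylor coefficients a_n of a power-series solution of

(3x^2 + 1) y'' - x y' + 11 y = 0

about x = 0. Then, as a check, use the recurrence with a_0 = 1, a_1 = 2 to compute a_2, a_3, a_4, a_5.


Substitute y = sum_n a_n x^n.
(1 + 3 x^2) y'' contributes (n+2)(n+1) a_{n+2} + 3 n(n-1) a_n at x^n.
-x y'(x) contributes -n a_n at x^n.
11 y(x) contributes 11 a_n at x^n.
Matching x^n: (n+2)(n+1) a_{n+2} + (3 n(n-1) - n + 11) a_n = 0.
Thus a_{n+2} = (-3 n(n-1) + n - 11) / ((n+1)(n+2)) * a_n.

Check with a_0 = 1, a_1 = 2 (apply the recurrence for n = 0, 1, 2, 3): a_0 = 1, a_1 = 2, a_2 = -11/2, a_3 = -10/3, a_4 = 55/8, a_5 = 13/3.

a_(n+2) = (-3 n(n-1) + n - 11) / ((n+1)(n+2)) * a_n; check: a_0 = 1, a_1 = 2, a_2 = -11/2, a_3 = -10/3, a_4 = 55/8, a_5 = 13/3


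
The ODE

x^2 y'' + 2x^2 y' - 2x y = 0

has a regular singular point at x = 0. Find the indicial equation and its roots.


Divide by x^2 to reach normal form y'' + P_1(x) y' + P_2(x) y = 0 with P_1(x) = 2 and P_2(x) = -2/x.
x = 0 is a singular point because the y-coefficient -2/x has a pole at x = 0.
It is a regular singular point because x P_1(x) = p(x) = 2x and x^2 P_2(x) = q(x) = -2x are polynomials, hence analytic at x = 0.
p(0) = 0,  q(0) = 0.
Indicial equation: r(r-1) + p(0) r + q(0) = 0, i.e. r^2 + (p(0) - 1) r + q(0) = 0, i.e. r^2 - 1 r = 0.
Discriminant: (-1)^2 - 4(0) = 1, so r = (1 ± 1)/2.
Solving: r_1 = 1, r_2 = 0.

indicial: r^2 - 1 r = 0; roots r_1 = 1, r_2 = 0


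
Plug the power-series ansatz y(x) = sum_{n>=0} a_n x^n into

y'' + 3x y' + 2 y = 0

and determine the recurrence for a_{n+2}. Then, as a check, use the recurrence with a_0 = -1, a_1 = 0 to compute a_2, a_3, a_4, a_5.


Substitute y = sum_n a_n x^n.
y''(x) has coefficient (n+2)(n+1) a_{n+2} at x^n;
3 x y'(x) has coefficient 3 n a_n at x^n (shift);
2 y(x) has coefficient 2 a_n at x^n.
Matching x^n: (n+2)(n+1) a_{n+2} + (3n + 2) a_n = 0.
Thus a_{n+2} = (-3n - 2) / ((n+1)(n+2)) * a_n.

Check with a_0 = -1, a_1 = 0 (apply the recurrence for n = 0, 1, 2, 3): a_0 = -1, a_1 = 0, a_2 = 1, a_3 = 0, a_4 = -2/3, a_5 = 0.

a_(n+2) = (-3n - 2) / ((n+1)(n+2)) * a_n; check: a_0 = -1, a_1 = 0, a_2 = 1, a_3 = 0, a_4 = -2/3, a_5 = 0


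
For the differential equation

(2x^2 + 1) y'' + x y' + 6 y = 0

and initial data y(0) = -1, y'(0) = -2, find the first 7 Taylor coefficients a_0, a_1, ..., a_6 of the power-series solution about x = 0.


Ansatz: y(x) = sum_{n>=0} a_n x^n, so y'(x) = sum_{n>=1} n a_n x^(n-1) and y''(x) = sum_{n>=2} n(n-1) a_n x^(n-2).
Substitute into P(x) y'' + Q(x) y' + R(x) y = 0 with P(x) = 2x^2 + 1, Q(x) = x, R(x) = 6, and match powers of x.
Initial conditions: a_0 = -1, a_1 = -2.
Setting the coefficient of each power of x to zero and solving order by order (substituting the coefficients already found):
  x^0: 2 a_2 + 6 a_0 = 0  ->  2 a_2 = -6 a_0 = 6  ->  a_2 = 3
  x^1: 6 a_3 + 7 a_1 = 0  ->  6 a_3 = -7 a_1 = 14  ->  a_3 = 7/3
  x^2: 12 a_4 + 12 a_2 = 0  ->  12 a_4 = -12 a_2 = -36  ->  a_4 = -3
  x^3: 20 a_5 + 21 a_3 = 0  ->  20 a_5 = -21 a_3 = -49  ->  a_5 = -49/20
  x^4: 30 a_6 + 34 a_4 = 0  ->  30 a_6 = -34 a_4 = 102  ->  a_6 = 17/5
Truncated series: y(x) = -1 - 2 x + 3 x^2 + (7/3) x^3 - 3 x^4 - (49/20) x^5 + (17/5) x^6 + O(x^7).

a_0 = -1; a_1 = -2; a_2 = 3; a_3 = 7/3; a_4 = -3; a_5 = -49/20; a_6 = 17/5


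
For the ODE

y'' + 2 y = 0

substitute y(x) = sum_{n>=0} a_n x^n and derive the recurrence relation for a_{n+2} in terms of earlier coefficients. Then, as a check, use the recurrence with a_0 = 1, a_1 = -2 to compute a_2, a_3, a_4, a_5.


Substitute y = sum_n a_n x^n into y'' + (const) y = 0.
y''(x) = sum_{n>=0} (n+2)(n+1) a_{n+2} x^n.
The ODE becomes sum_n [(n+2)(n+1) a_{n+2} + 2 a_n] x^n = 0.
Setting each coefficient to zero gives the recurrence:
  (n+2)(n+1) a_{n+2} + 2 a_n = 0,
  a_{n+2} = -2 / ((n+1)(n+2)) a_n.

Check with a_0 = 1, a_1 = -2 (apply the recurrence for n = 0, 1, 2, 3): a_0 = 1, a_1 = -2, a_2 = -1, a_3 = 2/3, a_4 = 1/6, a_5 = -1/15.

a_{n+2} = -2/((n+1)(n+2)) * a_n; check: a_0 = 1, a_1 = -2, a_2 = -1, a_3 = 2/3, a_4 = 1/6, a_5 = -1/15
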